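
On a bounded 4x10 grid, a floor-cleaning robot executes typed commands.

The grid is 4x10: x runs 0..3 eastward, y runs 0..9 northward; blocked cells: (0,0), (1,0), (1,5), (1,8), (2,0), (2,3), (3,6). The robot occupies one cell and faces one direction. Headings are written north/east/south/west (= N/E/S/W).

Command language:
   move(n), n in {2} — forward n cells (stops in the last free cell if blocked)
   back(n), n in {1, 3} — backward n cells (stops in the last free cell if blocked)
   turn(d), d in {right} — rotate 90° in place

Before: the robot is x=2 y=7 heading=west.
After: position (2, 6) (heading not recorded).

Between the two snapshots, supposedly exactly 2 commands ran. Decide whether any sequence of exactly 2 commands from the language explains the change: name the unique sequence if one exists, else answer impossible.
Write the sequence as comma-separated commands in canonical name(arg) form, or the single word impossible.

key: running back(1) before turn(right) would end elsewhere — order is forced
initial: x=2 y=7 heading=west
t=1 turn(right) ⇒ x=2 y=7 heading=north
t=2 back(1) ⇒ x=2 y=6 heading=north
no rival 2-sequence matches.

turn(right), back(1)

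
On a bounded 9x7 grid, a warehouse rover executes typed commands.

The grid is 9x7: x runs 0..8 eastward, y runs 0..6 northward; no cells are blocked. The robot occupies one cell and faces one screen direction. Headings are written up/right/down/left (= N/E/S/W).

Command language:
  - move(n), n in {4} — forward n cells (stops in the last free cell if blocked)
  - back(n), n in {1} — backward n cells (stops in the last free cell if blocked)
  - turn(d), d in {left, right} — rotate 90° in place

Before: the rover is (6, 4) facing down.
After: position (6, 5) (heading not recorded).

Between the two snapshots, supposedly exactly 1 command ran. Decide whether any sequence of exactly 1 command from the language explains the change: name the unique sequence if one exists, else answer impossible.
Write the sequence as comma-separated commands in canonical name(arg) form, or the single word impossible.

t0: (6, 4) facing down
t=1 back(1) ⇒ (6, 5) facing down
no other 1-command option fits: unique.

back(1)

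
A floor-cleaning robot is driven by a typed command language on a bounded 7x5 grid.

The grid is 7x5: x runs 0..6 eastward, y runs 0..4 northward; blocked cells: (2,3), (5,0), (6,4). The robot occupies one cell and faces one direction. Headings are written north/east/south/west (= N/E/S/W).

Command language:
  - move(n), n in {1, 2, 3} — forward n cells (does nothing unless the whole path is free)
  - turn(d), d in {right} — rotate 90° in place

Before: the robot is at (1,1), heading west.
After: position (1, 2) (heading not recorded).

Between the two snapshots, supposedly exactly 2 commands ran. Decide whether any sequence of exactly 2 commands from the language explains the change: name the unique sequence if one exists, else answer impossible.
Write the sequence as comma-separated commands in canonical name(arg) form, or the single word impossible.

turn(right), move(1)

key: running move(1) before turn(right) would end elsewhere — order is forced
t0: at (1,1), heading west
[1] after turn(right): at (1,1), heading north
[2] after move(1): at (1,2), heading north
uniquely the one of 16 2-step routes that fits.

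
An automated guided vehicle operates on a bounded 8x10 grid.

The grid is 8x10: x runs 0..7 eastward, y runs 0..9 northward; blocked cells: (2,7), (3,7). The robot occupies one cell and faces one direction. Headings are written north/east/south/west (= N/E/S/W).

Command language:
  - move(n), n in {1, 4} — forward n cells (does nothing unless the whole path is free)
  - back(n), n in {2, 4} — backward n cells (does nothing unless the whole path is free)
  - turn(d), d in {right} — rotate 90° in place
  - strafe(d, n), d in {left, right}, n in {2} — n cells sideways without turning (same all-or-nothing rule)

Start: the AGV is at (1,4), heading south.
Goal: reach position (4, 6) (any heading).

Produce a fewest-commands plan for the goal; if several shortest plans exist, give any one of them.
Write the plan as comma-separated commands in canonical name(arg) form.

turn(right), back(4), strafe(right, 2), move(1)

t0: at (1,4), heading south
1. turn(right) → at (1,4), heading west
2. back(4) → at (5,4), heading west
3. strafe(right, 2) → at (5,6), heading west
4. move(1) → at (4,6), heading west
no 3-step plan works, so 4 is optimal.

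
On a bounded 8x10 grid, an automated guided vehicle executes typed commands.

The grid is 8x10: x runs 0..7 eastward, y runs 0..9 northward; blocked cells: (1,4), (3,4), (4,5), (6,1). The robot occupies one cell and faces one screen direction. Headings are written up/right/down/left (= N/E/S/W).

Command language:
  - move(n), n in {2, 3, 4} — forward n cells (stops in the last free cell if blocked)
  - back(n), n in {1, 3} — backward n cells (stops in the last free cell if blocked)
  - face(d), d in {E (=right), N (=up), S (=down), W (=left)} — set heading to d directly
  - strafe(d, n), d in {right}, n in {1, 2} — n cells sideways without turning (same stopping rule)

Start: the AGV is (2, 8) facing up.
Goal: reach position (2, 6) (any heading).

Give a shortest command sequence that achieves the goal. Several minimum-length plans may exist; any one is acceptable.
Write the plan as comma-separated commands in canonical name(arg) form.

move(2), back(3)

begin: (2, 8) facing up
1. move(2) → (2, 9) facing up
2. back(3) → (2, 6) facing up
minimal: 2 command(s), checked below 2.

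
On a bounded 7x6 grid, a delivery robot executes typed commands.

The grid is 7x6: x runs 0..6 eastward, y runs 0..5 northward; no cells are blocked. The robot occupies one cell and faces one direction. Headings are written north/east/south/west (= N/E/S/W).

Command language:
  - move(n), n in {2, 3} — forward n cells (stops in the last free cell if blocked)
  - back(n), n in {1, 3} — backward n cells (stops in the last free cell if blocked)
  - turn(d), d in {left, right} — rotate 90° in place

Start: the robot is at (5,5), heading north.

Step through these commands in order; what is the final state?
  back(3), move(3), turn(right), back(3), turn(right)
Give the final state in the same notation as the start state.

from: at (5,5), heading north
step 1 (back(3)): at (5,2), heading north
step 2 (move(3)): at (5,5), heading north
step 3 (turn(right)): at (5,5), heading east
step 4 (back(3)): at (2,5), heading east
step 5 (turn(right)): at (2,5), heading south

at (2,5), heading south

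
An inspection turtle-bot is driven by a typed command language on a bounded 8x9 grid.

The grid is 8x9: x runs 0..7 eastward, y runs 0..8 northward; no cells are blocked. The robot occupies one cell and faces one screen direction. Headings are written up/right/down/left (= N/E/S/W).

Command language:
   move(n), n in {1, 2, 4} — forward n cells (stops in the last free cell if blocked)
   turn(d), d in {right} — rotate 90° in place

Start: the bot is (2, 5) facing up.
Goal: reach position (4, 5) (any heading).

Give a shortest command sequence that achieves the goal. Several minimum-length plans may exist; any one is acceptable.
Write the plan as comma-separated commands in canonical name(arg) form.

t0: (2, 5) facing up
step 1 (turn(right)): (2, 5) facing right
step 2 (move(2)): (4, 5) facing right
minimal: 2 command(s), checked below 2.

turn(right), move(2)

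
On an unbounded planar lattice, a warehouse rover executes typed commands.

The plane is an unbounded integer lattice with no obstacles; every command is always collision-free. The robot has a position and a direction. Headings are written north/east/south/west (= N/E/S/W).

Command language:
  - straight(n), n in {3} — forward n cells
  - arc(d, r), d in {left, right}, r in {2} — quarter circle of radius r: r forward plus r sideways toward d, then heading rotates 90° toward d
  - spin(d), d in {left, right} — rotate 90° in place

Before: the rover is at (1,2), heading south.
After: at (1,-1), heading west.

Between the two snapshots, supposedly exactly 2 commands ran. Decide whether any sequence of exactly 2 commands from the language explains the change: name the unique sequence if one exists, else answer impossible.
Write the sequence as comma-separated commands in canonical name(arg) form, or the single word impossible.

straight(3), spin(right)

key: position moved to (1,-1) AND the heading swung to W — translation plus rotation needed
start: at (1,2), heading south
step 1 (straight(3)): at (1,-1), heading south
step 2 (spin(right)): at (1,-1), heading west
no other 2-command option fits: unique.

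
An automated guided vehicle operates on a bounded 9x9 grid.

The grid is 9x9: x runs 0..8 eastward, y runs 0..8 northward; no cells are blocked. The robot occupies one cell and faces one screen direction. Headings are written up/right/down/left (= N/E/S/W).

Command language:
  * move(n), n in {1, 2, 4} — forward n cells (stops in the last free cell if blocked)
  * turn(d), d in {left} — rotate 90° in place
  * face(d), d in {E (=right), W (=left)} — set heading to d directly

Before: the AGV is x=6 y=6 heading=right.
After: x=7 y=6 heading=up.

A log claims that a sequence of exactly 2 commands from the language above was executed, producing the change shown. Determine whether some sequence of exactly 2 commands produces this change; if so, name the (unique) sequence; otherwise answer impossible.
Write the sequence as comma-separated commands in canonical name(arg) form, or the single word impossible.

move(1), turn(left)

key: cell and facing (now N) both changed — the 2 commands mix motion and turning
t0: x=6 y=6 heading=right
[1] after move(1): x=7 y=6 heading=right
[2] after turn(left): x=7 y=6 heading=up
all 36 alternatives checked — unique.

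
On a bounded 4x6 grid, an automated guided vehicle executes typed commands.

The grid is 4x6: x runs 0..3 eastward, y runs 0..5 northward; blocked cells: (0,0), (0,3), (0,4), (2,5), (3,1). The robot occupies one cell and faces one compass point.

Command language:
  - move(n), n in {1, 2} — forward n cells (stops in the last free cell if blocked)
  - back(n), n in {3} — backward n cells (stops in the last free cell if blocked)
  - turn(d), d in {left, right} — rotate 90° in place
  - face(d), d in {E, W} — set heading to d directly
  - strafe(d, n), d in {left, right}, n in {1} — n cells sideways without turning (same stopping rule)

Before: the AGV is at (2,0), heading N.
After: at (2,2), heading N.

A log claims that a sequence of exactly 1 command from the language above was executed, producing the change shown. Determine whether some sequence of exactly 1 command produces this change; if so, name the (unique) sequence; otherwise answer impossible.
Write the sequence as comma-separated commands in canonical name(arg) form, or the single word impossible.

move(2)

key: still facing N — the one step turns nothing
begin: at (2,0), heading N
step 1 (move(2)): at (2,2), heading N
all 9 alternatives checked — unique.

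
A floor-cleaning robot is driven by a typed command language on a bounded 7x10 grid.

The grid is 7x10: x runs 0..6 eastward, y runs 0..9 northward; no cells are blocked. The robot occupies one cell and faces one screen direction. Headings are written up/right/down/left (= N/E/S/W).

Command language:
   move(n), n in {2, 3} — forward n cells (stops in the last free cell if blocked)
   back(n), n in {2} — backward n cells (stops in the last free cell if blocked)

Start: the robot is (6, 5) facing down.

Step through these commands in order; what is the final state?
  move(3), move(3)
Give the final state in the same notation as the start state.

from: (6, 5) facing down
[1] after move(3): (6, 2) facing down
[2] after move(3): (6, 0) facing down

(6, 0) facing down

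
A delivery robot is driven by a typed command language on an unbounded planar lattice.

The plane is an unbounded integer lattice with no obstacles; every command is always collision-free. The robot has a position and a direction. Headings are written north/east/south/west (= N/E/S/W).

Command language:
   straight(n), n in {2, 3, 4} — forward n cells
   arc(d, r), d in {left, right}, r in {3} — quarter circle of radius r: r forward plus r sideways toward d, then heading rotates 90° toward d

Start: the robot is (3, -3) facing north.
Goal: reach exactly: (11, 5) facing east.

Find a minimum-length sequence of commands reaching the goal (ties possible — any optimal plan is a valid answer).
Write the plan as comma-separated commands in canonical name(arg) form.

straight(2), straight(3), arc(right, 3), straight(2), straight(3)

t0: (3, -3) facing north
step 1 (straight(2)): (3, -1) facing north
step 2 (straight(3)): (3, 2) facing north
step 3 (arc(right, 3)): (6, 5) facing east
step 4 (straight(2)): (8, 5) facing east
step 5 (straight(3)): (11, 5) facing east
nothing shorter than 5 reaches the goal.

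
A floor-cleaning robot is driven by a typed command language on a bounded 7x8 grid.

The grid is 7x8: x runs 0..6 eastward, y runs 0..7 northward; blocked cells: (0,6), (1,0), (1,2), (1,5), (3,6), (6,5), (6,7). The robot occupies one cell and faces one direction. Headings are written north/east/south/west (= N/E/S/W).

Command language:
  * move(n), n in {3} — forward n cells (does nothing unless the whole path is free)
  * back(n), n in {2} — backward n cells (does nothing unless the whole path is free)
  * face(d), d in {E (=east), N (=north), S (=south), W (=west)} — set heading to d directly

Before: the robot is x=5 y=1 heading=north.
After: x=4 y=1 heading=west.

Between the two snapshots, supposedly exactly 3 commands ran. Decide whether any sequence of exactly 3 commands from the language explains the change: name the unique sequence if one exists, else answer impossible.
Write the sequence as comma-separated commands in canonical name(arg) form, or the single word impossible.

key: cell and facing (now W) both changed — the 3 commands mix motion and turning
start: x=5 y=1 heading=north
[1] after face(W): x=5 y=1 heading=west
[2] after move(3): x=2 y=1 heading=west
[3] after back(2): x=4 y=1 heading=west
uniquely the one of 216 3-step routes that fits.

face(W), move(3), back(2)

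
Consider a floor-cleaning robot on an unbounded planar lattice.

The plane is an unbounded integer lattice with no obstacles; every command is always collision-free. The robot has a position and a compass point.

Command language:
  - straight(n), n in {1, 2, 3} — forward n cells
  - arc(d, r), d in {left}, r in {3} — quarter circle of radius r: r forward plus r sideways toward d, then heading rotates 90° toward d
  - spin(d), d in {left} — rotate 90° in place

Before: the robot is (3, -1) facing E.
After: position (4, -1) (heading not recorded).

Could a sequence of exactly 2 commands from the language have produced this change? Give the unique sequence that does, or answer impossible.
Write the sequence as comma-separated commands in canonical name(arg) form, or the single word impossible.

straight(1), spin(left)

key: running spin(left) before straight(1) would end elsewhere — order is forced
start: (3, -1) facing E
[1] after straight(1): (4, -1) facing E
[2] after spin(left): (4, -1) facing N
no other 2-command option fits: unique.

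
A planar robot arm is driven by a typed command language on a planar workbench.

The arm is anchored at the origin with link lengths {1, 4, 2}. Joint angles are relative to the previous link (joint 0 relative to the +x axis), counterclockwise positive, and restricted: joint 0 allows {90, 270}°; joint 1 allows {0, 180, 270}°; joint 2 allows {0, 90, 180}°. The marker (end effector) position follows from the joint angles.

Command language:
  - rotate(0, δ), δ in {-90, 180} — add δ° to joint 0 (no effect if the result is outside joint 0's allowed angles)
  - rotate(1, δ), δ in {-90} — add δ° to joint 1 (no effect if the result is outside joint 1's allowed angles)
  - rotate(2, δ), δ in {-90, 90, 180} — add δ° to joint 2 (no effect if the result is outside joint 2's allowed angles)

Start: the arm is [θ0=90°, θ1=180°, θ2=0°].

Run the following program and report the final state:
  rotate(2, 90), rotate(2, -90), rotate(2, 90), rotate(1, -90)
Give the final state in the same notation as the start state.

[θ0=90°, θ1=180°, θ2=90°]

from: [θ0=90°, θ1=180°, θ2=0°]
t=1 rotate(2, 90) ⇒ [θ0=90°, θ1=180°, θ2=90°]
t=2 rotate(2, -90) ⇒ [θ0=90°, θ1=180°, θ2=0°]
t=3 rotate(2, 90) ⇒ [θ0=90°, θ1=180°, θ2=90°]
t=4 rotate(1, -90) ⇒ [θ0=90°, θ1=180°, θ2=90°]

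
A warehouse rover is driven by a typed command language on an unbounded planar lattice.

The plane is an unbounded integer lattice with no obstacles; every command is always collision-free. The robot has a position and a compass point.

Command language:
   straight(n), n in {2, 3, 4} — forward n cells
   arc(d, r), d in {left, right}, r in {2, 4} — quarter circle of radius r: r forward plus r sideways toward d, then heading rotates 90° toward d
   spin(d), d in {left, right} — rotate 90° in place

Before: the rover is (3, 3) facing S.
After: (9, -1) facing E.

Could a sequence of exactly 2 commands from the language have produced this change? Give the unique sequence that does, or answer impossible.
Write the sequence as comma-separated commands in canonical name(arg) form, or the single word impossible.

arc(left, 4), straight(2)

key: order matters: swapping arc(left, 4) and straight(2) lands elsewhere
t0: (3, 3) facing S
t=1 arc(left, 4) ⇒ (7, -1) facing E
t=2 straight(2) ⇒ (9, -1) facing E
no other 2-command option fits: unique.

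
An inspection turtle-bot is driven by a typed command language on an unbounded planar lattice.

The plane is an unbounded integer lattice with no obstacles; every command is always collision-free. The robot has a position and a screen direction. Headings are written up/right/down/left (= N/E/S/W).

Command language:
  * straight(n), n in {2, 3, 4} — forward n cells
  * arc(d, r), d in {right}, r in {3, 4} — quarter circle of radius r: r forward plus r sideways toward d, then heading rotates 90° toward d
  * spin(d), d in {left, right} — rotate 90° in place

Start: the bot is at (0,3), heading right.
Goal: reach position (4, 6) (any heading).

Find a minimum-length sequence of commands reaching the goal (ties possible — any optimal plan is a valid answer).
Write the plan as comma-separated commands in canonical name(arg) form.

begin: at (0,3), heading right
step 1 (straight(4)): at (4,3), heading right
step 2 (spin(left)): at (4,3), heading up
step 3 (straight(3)): at (4,6), heading up
no 2-step plan works, so 3 is optimal.

straight(4), spin(left), straight(3)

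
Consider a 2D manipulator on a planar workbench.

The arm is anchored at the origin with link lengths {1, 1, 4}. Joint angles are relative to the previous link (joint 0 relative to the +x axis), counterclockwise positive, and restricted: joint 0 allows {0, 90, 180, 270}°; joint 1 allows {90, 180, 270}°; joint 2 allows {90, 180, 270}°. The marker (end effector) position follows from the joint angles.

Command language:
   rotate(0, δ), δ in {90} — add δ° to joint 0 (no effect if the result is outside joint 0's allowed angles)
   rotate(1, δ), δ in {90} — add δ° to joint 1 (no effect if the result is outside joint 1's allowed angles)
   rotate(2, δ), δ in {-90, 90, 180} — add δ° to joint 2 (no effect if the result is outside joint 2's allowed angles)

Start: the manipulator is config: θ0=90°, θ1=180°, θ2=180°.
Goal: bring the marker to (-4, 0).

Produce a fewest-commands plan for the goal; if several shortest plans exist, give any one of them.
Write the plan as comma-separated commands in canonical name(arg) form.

rotate(2, 90)

t0: config: θ0=90°, θ1=180°, θ2=180°
1. rotate(2, 90) → config: θ0=90°, θ1=180°, θ2=270°
nothing shorter than 1 reaches the goal.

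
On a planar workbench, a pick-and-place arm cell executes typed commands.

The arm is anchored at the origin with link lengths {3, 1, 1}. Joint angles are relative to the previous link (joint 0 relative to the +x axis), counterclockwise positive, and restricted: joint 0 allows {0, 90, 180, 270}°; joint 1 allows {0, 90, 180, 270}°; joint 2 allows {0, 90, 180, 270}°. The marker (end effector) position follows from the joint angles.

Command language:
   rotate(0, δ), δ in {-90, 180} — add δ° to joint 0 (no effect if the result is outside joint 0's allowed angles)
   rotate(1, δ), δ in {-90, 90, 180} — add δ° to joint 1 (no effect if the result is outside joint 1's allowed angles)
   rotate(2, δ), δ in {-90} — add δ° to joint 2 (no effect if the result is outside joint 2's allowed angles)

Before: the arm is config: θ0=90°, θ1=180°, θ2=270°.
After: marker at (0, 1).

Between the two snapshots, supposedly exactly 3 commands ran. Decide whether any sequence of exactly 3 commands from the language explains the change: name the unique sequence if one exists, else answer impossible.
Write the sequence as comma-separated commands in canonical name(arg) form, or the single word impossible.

rotate(2, -90), rotate(2, -90), rotate(2, -90)

initial: config: θ0=90°, θ1=180°, θ2=270°
1. rotate(2, -90) → config: θ0=90°, θ1=180°, θ2=180°
2. rotate(2, -90) → config: θ0=90°, θ1=180°, θ2=90°
3. rotate(2, -90) → config: θ0=90°, θ1=180°, θ2=0°
no rival 3-sequence matches.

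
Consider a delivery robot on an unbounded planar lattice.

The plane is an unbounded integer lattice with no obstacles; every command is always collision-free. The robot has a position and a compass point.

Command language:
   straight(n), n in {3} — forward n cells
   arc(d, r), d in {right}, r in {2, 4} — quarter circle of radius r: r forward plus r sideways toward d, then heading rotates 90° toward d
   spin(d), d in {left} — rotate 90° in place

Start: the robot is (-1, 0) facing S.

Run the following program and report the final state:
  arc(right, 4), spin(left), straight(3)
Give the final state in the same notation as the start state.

(-5, -7) facing S

start: (-1, 0) facing S
step 1 (arc(right, 4)): (-5, -4) facing W
step 2 (spin(left)): (-5, -4) facing S
step 3 (straight(3)): (-5, -7) facing S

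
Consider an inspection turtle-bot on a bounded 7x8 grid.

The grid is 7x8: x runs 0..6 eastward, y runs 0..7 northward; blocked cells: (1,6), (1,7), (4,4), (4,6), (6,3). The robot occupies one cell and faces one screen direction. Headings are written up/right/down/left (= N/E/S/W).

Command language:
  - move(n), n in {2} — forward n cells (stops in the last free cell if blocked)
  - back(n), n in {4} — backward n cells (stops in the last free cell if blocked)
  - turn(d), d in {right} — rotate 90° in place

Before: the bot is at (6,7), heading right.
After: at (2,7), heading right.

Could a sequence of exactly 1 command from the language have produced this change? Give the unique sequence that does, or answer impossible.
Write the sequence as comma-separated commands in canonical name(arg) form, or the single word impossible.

key: still facing E — the one step turns nothing
from: at (6,7), heading right
1. back(4) → at (2,7), heading right
all 3 alternatives checked — unique.

back(4)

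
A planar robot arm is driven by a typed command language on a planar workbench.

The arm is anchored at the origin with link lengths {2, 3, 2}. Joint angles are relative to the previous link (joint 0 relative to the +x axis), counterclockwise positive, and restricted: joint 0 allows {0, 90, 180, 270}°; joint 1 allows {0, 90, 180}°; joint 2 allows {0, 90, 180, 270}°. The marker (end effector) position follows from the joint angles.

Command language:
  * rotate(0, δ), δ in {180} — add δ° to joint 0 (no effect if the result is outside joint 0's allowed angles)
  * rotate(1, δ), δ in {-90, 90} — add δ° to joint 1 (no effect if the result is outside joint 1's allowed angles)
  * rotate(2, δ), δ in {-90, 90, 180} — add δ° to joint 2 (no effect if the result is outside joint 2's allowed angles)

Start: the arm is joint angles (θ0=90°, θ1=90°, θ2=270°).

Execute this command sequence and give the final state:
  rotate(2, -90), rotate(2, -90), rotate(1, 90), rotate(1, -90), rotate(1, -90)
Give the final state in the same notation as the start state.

joint angles (θ0=90°, θ1=0°, θ2=90°)

initial: joint angles (θ0=90°, θ1=90°, θ2=270°)
1. rotate(2, -90) → joint angles (θ0=90°, θ1=90°, θ2=180°)
2. rotate(2, -90) → joint angles (θ0=90°, θ1=90°, θ2=90°)
3. rotate(1, 90) → joint angles (θ0=90°, θ1=180°, θ2=90°)
4. rotate(1, -90) → joint angles (θ0=90°, θ1=90°, θ2=90°)
5. rotate(1, -90) → joint angles (θ0=90°, θ1=0°, θ2=90°)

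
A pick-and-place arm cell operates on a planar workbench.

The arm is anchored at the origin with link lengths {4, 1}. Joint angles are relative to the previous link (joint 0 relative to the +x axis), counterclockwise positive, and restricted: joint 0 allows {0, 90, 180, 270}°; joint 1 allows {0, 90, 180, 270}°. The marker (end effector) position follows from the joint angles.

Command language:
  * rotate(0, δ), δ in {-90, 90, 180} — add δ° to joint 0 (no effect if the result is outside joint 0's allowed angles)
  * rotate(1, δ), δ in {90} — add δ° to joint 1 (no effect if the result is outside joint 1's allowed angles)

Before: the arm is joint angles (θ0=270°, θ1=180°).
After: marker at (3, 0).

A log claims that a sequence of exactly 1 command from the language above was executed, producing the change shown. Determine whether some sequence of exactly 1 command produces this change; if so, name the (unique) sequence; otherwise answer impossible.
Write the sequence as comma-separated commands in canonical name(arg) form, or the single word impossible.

rotate(0, 90)

initial: joint angles (θ0=270°, θ1=180°)
1. rotate(0, 90) → joint angles (θ0=0°, θ1=180°)
all 4 alternatives checked — unique.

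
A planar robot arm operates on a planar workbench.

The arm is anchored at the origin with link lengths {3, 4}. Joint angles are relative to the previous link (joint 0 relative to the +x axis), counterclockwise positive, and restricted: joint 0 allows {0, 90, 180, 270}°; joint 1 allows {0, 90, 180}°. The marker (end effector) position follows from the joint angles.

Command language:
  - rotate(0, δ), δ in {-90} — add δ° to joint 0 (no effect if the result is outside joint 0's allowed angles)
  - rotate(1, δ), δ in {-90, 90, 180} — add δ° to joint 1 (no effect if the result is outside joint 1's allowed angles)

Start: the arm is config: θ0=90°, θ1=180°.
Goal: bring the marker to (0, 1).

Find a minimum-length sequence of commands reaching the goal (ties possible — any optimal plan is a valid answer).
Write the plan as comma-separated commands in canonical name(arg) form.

begin: config: θ0=90°, θ1=180°
1. rotate(0, -90) → config: θ0=0°, θ1=180°
2. rotate(0, -90) → config: θ0=270°, θ1=180°
shorter routes all fall short; 2 is best.

rotate(0, -90), rotate(0, -90)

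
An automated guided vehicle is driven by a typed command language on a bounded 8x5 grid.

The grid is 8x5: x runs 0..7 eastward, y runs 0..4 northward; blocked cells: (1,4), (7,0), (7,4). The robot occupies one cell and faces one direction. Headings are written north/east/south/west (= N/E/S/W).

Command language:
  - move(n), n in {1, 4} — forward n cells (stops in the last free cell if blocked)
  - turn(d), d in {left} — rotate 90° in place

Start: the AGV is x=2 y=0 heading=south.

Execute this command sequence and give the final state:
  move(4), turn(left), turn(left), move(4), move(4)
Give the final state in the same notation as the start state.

begin: x=2 y=0 heading=south
[1] after move(4): x=2 y=0 heading=south
[2] after turn(left): x=2 y=0 heading=east
[3] after turn(left): x=2 y=0 heading=north
[4] after move(4): x=2 y=4 heading=north
[5] after move(4): x=2 y=4 heading=north

x=2 y=4 heading=north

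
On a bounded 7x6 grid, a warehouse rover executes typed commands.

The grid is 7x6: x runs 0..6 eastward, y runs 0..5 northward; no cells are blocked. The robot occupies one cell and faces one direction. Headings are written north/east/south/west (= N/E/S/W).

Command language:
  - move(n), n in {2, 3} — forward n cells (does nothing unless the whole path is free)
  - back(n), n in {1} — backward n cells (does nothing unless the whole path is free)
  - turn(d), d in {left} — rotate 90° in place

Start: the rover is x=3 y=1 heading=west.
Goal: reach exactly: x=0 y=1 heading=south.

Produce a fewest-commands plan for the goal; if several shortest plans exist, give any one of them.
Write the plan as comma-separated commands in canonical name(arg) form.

begin: x=3 y=1 heading=west
1. move(3) → x=0 y=1 heading=west
2. turn(left) → x=0 y=1 heading=south
no 1-step plan works, so 2 is optimal.

move(3), turn(left)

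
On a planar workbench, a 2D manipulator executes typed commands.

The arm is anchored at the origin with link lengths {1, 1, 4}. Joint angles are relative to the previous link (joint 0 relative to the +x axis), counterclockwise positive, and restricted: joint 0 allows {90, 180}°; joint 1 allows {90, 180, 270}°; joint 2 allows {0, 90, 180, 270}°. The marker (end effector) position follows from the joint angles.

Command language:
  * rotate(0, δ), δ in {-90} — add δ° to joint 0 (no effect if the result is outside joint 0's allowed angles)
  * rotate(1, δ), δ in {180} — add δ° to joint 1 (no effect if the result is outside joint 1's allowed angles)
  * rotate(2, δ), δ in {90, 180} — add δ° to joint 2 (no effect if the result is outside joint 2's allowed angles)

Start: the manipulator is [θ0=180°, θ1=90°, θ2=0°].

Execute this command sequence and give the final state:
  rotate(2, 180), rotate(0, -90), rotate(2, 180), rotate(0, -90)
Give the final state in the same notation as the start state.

[θ0=90°, θ1=90°, θ2=0°]

start: [θ0=180°, θ1=90°, θ2=0°]
[1] after rotate(2, 180): [θ0=180°, θ1=90°, θ2=180°]
[2] after rotate(0, -90): [θ0=90°, θ1=90°, θ2=180°]
[3] after rotate(2, 180): [θ0=90°, θ1=90°, θ2=0°]
[4] after rotate(0, -90): [θ0=90°, θ1=90°, θ2=0°]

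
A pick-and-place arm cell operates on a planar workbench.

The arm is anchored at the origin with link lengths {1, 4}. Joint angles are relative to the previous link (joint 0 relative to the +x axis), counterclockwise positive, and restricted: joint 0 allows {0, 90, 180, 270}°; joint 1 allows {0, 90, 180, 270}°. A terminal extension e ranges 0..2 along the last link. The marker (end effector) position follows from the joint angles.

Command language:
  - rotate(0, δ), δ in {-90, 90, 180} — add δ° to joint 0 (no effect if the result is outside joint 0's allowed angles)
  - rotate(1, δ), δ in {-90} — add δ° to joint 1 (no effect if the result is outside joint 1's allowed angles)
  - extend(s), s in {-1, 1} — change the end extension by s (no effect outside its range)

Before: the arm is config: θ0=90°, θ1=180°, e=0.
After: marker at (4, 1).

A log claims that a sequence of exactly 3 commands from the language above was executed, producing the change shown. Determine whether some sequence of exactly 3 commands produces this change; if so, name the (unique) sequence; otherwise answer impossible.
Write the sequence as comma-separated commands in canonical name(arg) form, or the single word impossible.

t0: config: θ0=90°, θ1=180°, e=0
[1] after rotate(1, -90): config: θ0=90°, θ1=90°, e=0
[2] after rotate(1, -90): config: θ0=90°, θ1=0°, e=0
[3] after rotate(1, -90): config: θ0=90°, θ1=270°, e=0
no other 3-command option fits: unique.

rotate(1, -90), rotate(1, -90), rotate(1, -90)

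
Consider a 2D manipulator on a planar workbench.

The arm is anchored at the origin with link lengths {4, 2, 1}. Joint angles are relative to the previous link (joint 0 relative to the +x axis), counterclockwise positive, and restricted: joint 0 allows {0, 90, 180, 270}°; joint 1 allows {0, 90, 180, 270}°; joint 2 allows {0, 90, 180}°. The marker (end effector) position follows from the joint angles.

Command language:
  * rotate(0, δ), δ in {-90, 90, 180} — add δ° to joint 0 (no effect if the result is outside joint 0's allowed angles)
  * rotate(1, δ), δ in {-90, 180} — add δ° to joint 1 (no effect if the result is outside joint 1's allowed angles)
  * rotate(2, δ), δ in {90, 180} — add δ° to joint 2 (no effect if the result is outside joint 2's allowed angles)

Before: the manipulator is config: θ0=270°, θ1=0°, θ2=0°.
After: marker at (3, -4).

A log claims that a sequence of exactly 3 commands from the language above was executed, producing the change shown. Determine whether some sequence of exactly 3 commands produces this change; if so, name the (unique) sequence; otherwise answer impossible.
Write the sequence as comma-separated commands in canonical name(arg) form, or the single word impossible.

start: config: θ0=270°, θ1=0°, θ2=0°
1. rotate(1, -90) → config: θ0=270°, θ1=270°, θ2=0°
2. rotate(1, -90) → config: θ0=270°, θ1=180°, θ2=0°
3. rotate(1, -90) → config: θ0=270°, θ1=90°, θ2=0°
all 343 alternatives checked — unique.

rotate(1, -90), rotate(1, -90), rotate(1, -90)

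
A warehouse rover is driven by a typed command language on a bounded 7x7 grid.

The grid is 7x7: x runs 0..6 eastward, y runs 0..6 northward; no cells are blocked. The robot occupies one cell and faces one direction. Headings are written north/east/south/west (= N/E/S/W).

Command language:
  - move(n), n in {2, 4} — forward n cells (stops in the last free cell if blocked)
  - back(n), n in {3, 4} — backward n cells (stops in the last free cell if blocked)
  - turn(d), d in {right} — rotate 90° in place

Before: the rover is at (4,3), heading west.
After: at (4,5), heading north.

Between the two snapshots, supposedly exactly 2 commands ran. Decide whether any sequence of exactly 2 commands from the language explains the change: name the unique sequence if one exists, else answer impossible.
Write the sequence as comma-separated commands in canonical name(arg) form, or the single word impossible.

key: cell and facing (now N) both changed — the 2 commands mix motion and turning
begin: at (4,3), heading west
step 1 (turn(right)): at (4,3), heading north
step 2 (move(2)): at (4,5), heading north
all 25 alternatives checked — unique.

turn(right), move(2)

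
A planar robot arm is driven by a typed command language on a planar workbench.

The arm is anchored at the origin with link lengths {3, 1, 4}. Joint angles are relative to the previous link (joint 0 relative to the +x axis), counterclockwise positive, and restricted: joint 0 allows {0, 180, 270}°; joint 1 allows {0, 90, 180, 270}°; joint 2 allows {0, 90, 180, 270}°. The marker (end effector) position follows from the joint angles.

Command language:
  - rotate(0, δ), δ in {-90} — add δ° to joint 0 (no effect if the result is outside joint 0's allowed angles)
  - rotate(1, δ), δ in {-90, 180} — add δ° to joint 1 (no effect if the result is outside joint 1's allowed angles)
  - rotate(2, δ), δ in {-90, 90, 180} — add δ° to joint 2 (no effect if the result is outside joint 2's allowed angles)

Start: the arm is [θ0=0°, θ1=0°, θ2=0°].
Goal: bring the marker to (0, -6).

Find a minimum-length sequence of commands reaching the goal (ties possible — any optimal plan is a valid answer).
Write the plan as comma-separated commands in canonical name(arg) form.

rotate(0, -90), rotate(2, 180), rotate(1, 180)

begin: [θ0=0°, θ1=0°, θ2=0°]
1. rotate(0, -90) → [θ0=270°, θ1=0°, θ2=0°]
2. rotate(2, 180) → [θ0=270°, θ1=0°, θ2=180°]
3. rotate(1, 180) → [θ0=270°, θ1=180°, θ2=180°]
no 2-step plan works, so 3 is optimal.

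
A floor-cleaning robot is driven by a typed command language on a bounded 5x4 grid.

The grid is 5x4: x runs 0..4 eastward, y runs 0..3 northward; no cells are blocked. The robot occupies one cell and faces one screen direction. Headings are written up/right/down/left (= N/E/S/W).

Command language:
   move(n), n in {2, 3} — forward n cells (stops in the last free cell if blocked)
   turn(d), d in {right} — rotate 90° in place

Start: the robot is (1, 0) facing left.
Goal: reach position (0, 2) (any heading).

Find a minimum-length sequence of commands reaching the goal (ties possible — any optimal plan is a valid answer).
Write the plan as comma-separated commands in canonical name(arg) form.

move(2), turn(right), move(2)

t0: (1, 0) facing left
t=1 move(2) ⇒ (0, 0) facing left
t=2 turn(right) ⇒ (0, 0) facing up
t=3 move(2) ⇒ (0, 2) facing up
minimal: 3 command(s), checked below 3.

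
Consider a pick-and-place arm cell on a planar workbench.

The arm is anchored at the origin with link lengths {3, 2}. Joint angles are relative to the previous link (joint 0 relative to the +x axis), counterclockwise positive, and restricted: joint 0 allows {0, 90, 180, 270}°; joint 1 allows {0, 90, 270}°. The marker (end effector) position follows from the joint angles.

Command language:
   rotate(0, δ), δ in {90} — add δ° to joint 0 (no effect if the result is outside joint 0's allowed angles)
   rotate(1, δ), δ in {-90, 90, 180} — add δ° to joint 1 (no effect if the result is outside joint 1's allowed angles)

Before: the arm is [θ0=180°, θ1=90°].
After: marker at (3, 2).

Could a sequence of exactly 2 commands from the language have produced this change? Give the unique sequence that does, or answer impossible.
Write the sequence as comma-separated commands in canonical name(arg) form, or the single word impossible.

rotate(0, 90), rotate(0, 90)

from: [θ0=180°, θ1=90°]
t=1 rotate(0, 90) ⇒ [θ0=270°, θ1=90°]
t=2 rotate(0, 90) ⇒ [θ0=0°, θ1=90°]
no rival 2-sequence matches.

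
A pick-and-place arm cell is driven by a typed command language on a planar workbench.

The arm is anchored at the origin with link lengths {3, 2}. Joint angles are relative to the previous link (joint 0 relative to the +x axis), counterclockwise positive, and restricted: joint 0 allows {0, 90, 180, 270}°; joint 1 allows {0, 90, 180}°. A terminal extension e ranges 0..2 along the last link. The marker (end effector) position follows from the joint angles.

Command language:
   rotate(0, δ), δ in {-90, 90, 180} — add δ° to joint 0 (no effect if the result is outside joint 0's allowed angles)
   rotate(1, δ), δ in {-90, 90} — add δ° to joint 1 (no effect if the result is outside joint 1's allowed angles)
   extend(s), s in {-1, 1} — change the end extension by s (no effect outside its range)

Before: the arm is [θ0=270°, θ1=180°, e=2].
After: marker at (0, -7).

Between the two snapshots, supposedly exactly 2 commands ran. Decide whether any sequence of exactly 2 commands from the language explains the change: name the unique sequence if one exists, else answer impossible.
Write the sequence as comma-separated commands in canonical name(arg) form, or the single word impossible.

rotate(1, -90), rotate(1, -90)

from: [θ0=270°, θ1=180°, e=2]
t=1 rotate(1, -90) ⇒ [θ0=270°, θ1=90°, e=2]
t=2 rotate(1, -90) ⇒ [θ0=270°, θ1=0°, e=2]
uniquely the one of 49 2-step routes that fits.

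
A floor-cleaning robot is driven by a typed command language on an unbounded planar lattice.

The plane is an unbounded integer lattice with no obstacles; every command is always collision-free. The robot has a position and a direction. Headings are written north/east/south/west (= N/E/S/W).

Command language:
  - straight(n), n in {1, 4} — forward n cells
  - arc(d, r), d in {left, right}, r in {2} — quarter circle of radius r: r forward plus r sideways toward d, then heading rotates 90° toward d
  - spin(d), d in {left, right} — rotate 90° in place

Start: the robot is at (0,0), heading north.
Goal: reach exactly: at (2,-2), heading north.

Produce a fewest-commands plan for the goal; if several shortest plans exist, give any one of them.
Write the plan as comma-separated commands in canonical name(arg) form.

from: at (0,0), heading north
1. spin(right) → at (0,0), heading east
2. spin(right) → at (0,0), heading south
3. arc(left, 2) → at (2,-2), heading east
4. spin(left) → at (2,-2), heading north
minimal: 4 command(s), checked below 4.

spin(right), spin(right), arc(left, 2), spin(left)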